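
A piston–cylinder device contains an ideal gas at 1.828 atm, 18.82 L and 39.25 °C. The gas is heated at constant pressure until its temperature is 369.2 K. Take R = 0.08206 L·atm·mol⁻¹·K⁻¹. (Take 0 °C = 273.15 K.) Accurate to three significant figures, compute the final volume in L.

V₂ ≈ 22.2 L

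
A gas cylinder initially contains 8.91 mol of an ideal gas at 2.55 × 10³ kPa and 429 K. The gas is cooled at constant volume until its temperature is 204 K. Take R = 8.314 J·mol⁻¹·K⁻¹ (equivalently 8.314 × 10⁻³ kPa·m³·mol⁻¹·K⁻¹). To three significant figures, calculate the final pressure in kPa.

From PV = nRT: V₁ = nRT₁/P₁ = 0.01246 m³.
Isochoric, so P/T is constant: V₂ = V₁; P₂ = P₁·(T₂/T₁) = 1213 kPa.

P₂ ≈ 1.21e+03 kPa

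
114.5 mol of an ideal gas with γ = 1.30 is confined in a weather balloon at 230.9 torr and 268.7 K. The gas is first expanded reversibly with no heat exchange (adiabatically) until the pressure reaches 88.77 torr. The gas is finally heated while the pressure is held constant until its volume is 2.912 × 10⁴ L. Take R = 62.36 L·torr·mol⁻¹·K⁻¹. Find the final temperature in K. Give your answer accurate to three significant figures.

From PV = nRT: V₁ = nRT₁/P₁ = 8309 L.
Adiabatic (γ = 1.30), T V^(γ−1) and P V^γ constant: T₂ = T₁·(P₂/P₁)^((γ−1)/γ) = 215.5 K; V₂ = V₁·(P₁/P₂)^(1/γ) = 1.733e+04 L.
P constant ⇒ V ∝ T: P₃ = P₂; T₃ = T₂·(V₃/V₂) = 362.0 K.

T₃ ≈ 362 K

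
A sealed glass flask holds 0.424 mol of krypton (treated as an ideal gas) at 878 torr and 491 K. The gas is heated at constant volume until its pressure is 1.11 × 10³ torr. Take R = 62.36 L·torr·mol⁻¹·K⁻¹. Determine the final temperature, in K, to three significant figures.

T₂ ≈ 621 K

From PV = nRT: V₁ = nRT₁/P₁ = 14.79 L.
Isochoric, so P/T is constant: V₂ = V₁; T₂ = T₁·(P₂/P₁) = 620.7 K.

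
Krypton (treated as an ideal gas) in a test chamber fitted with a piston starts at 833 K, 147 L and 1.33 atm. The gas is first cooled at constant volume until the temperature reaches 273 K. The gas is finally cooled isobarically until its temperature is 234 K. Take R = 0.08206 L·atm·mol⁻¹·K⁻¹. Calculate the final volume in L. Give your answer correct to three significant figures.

V₃ ≈ 126 L

Isochoric, so P/T is constant: V₂ = V₁; P₂ = P₁·(T₂/T₁) = 0.4359 atm.
P constant ⇒ V ∝ T: P₃ = P₂; V₃ = V₂·(T₃/T₂) = 126.0 L.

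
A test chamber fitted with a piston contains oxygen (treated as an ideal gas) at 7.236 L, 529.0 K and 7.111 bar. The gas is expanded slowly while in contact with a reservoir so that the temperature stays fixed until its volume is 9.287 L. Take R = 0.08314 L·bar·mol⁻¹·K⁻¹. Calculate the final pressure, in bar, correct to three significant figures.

P₂ ≈ 5.54 bar

T constant ⇒ Boyle's law P V = const: T₂ = T₁; P₂ = P₁·(V₁/V₂) = 5.541 bar.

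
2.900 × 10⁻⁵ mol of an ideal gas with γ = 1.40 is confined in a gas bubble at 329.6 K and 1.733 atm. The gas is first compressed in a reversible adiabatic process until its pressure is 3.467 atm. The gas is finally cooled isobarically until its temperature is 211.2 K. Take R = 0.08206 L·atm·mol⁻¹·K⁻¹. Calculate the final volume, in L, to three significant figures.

V₃ ≈ 0.000145 L

From PV = nRT: V₁ = nRT₁/P₁ = 0.0004526 L.
Adiabatic (γ = 1.40), T V^(γ−1) and P V^γ constant: T₂ = T₁·(P₂/P₁)^((γ−1)/γ) = 401.8 K; V₂ = V₁·(P₁/P₂)^(1/γ) = 0.0002758 L.
P constant ⇒ V ∝ T: P₃ = P₂; V₃ = V₂·(T₃/T₂) = 0.0001450 L.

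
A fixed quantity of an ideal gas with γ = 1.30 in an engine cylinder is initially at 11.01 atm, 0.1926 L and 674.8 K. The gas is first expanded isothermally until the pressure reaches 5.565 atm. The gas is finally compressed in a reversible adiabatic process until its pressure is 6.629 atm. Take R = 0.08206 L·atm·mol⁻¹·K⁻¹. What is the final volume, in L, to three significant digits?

T constant ⇒ Boyle's law P V = const: T₂ = T₁; V₂ = V₁·(P₁/P₂) = 0.3810 L.
Adiabatic (γ = 1.30), T V^(γ−1) and P V^γ constant: T₃ = T₂·(P₃/P₂)^((γ−1)/γ) = 702.6 K; V₃ = V₂·(P₂/P₃)^(1/γ) = 0.3331 L.

V₃ ≈ 0.333 L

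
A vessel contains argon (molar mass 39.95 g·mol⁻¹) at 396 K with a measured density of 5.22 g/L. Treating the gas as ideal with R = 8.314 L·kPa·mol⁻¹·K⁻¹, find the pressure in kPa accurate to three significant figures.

P ≈ 430 kPa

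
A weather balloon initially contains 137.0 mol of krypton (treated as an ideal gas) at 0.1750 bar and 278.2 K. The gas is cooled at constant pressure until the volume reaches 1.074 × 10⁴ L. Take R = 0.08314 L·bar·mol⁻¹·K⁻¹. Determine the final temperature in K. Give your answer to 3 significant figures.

From PV = nRT: V₁ = nRT₁/P₁ = 1.811e+04 L.
P constant ⇒ V ∝ T: P₂ = P₁; T₂ = T₁·(V₂/V₁) = 165.0 K.

T₂ ≈ 165 K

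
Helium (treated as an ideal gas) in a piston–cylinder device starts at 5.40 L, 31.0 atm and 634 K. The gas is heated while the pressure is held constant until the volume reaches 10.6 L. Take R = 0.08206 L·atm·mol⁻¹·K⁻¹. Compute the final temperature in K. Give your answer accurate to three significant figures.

P constant ⇒ V ∝ T: P₂ = P₁; T₂ = T₁·(V₂/V₁) = 1245 K.

T₂ ≈ 1.24e+03 K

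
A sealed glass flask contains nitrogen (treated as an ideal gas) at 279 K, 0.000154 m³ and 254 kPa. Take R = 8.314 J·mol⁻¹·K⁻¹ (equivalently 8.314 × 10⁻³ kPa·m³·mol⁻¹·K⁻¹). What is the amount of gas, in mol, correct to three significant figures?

n ≈ 0.0169 mol

PV = nRT ⇒ n = PV/(RT) = (254 × 0.000154) / (8.314 × 10⁻³ × 279)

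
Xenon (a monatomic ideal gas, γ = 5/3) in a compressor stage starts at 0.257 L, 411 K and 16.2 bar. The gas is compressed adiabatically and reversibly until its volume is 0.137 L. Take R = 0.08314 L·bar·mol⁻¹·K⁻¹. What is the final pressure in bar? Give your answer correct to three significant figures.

P₂ ≈ 46.2 bar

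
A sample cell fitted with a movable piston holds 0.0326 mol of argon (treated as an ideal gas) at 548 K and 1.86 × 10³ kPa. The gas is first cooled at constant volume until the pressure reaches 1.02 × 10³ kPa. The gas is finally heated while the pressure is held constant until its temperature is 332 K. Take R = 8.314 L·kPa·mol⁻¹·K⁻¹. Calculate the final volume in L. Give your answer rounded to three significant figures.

From PV = nRT: V₁ = nRT₁/P₁ = 0.07985 L.
V constant ⇒ P ∝ T: V₂ = V₁; T₂ = T₁·(P₂/P₁) = 300.5 K.
Isobaric, so V/T is constant: P₃ = P₂; V₃ = V₂·(T₃/T₂) = 0.08822 L.

V₃ ≈ 0.0882 L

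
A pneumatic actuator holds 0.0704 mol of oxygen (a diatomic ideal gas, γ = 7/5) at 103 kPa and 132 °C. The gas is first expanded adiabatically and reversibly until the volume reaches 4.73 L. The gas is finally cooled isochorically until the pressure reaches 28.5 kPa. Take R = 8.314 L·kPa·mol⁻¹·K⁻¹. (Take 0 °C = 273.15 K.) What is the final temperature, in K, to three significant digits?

Convert: T₁ = 405.1 K.
From PV = nRT: V₁ = nRT₁/P₁ = 2.302 L.
Reversible adiabatic, γ = 7/5: T₂ = T₁·(V₁/V₂)^(γ−1) = 303.8 K; P₂ = P₁·(V₁/V₂)^γ = 37.59 kPa.
Isochoric, so P/T is constant: V₃ = V₂; T₃ = T₂·(P₃/P₂) = 230.3 K.

T₃ ≈ 230 K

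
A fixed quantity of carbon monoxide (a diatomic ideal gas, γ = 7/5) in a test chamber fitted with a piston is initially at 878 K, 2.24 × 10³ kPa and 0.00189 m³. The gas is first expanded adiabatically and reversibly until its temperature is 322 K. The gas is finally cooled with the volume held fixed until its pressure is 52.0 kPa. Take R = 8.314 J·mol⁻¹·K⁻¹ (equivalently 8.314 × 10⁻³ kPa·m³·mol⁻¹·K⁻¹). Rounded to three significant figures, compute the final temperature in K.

Reversible adiabatic, γ = 7/5: P₂ = P₁·(T₂/T₁)^(γ/(γ−1)) = 66.91 kPa; V₂ = V₁·(T₁/T₂)^(1/(γ−1)) = 0.02320 m³.
Isochoric, so P/T is constant: V₃ = V₂; T₃ = T₂·(P₃/P₂) = 250.2 K.

T₃ ≈ 250 K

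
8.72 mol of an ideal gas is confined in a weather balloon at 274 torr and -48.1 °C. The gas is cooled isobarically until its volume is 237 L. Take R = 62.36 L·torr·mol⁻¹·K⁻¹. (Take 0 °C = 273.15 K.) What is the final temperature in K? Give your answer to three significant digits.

T₂ ≈ 119 K

Convert: T₁ = 225.0 K.
From PV = nRT: V₁ = nRT₁/P₁ = 446.6 L.
Isobaric, so V/T is constant: P₂ = P₁; T₂ = T₁·(V₂/V₁) = 119.4 K.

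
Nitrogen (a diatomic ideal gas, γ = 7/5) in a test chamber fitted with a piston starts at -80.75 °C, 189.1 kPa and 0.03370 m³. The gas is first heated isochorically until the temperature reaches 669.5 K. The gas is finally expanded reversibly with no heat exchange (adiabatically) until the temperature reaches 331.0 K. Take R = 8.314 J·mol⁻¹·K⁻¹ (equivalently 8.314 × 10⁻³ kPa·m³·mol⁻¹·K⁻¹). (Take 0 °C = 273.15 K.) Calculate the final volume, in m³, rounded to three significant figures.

V₃ ≈ 0.196 m³

Convert: T₁ = 192.4 K.
Isochoric, so P/T is constant: V₂ = V₁; P₂ = P₁·(T₂/T₁) = 658.0 kPa.
Reversible adiabatic, γ = 7/5: P₃ = P₂·(T₃/T₂)^(γ/(γ−1)) = 55.91 kPa; V₃ = V₂·(T₂/T₃)^(1/(γ−1)) = 0.1961 m³.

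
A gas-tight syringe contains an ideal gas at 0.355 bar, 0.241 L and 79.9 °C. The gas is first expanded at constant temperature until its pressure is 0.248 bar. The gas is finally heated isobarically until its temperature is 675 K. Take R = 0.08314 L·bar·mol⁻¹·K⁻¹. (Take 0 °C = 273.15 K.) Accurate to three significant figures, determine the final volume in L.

Convert: T₁ = 353.0 K.
T constant ⇒ Boyle's law P V = const: T₂ = T₁; V₂ = V₁·(P₁/P₂) = 0.3450 L.
Isobaric, so V/T is constant: P₃ = P₂; V₃ = V₂·(T₃/T₂) = 0.6596 L.

V₃ ≈ 0.660 L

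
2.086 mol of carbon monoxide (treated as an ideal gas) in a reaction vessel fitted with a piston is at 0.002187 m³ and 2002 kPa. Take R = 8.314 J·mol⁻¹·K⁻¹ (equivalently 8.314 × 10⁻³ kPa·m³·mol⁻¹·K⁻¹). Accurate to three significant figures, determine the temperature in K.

T ≈ 252 K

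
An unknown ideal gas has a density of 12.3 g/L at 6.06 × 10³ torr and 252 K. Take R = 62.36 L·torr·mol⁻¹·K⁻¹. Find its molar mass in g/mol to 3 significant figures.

ρ = PM/(RT) ⇒ M = ρRT/P = (12.3 × 62.36 × 252.0) / 6.06e+03

M ≈ 31.9 g/mol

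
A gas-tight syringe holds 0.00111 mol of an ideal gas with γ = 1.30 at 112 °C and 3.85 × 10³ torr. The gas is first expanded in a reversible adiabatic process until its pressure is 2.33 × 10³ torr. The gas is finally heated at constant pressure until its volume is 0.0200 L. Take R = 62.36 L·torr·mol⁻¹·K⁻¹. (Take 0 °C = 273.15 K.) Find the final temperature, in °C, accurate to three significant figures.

T₃ ≈ 400 °C

Convert: T₁ = 385.1 K.
From PV = nRT: V₁ = nRT₁/P₁ = 0.006925 L.
Reversible adiabatic, γ = 1.30: T₂ = T₁·(P₂/P₁)^((γ−1)/γ) = 343.0 K; V₂ = V₁·(P₁/P₂)^(1/γ) = 0.01019 L.
Isobaric, so V/T is constant: P₃ = P₂; T₃ = T₂·(V₃/V₂) = 673.2 K.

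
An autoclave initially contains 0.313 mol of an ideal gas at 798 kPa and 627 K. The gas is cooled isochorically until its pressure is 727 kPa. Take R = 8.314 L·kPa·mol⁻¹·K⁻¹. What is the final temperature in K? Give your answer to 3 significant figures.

From PV = nRT: V₁ = nRT₁/P₁ = 2.045 L.
V constant ⇒ P ∝ T: V₂ = V₁; T₂ = T₁·(P₂/P₁) = 571.2 K.

T₂ ≈ 571 K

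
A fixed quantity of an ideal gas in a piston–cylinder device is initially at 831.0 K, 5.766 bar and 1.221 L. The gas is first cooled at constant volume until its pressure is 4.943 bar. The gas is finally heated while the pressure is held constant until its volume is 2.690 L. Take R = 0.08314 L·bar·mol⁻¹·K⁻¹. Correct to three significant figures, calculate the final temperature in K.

V constant ⇒ P ∝ T: V₂ = V₁; T₂ = T₁·(P₂/P₁) = 712.4 K.
P constant ⇒ V ∝ T: P₃ = P₂; T₃ = T₂·(V₃/V₂) = 1569 K.

T₃ ≈ 1.57e+03 K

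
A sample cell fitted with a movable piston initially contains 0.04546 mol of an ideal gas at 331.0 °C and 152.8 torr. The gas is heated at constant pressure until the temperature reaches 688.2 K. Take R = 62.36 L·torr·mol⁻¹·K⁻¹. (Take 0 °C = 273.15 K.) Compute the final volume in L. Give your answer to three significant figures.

Convert: T₁ = 604.1 K.
From PV = nRT: V₁ = nRT₁/P₁ = 11.21 L.
P constant ⇒ V ∝ T: P₂ = P₁; V₂ = V₁·(T₂/T₁) = 12.77 L.

V₂ ≈ 12.8 L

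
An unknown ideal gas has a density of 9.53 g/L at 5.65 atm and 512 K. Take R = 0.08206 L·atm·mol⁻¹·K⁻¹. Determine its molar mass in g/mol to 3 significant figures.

ρ = PM/(RT) ⇒ M = ρRT/P = (9.53 × 0.08206 × 512.0) / 5.65

M ≈ 70.9 g/mol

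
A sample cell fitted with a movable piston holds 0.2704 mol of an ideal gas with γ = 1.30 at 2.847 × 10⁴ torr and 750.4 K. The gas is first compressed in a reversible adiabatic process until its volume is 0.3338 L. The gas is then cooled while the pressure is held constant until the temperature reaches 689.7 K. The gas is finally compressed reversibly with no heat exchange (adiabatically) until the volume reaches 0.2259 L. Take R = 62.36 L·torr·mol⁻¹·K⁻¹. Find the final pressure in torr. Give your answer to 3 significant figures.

From PV = nRT: V₁ = nRT₁/P₁ = 0.4444 L.
Reversible adiabatic, γ = 1.30: T₂ = T₁·(V₁/V₂)^(γ−1) = 817.7 K; P₂ = P₁·(V₁/V₂)^γ = 4.131e+04 torr.
Isobaric, so V/T is constant: P₃ = P₂; V₃ = V₂·(T₃/T₂) = 0.2815 L.
Adiabatic (γ = 1.30), T V^(γ−1) and P V^γ constant: T₄ = T₃·(V₃/V₄)^(γ−1) = 736.8 K; P₄ = P₃·(V₃/V₄)^γ = 5.500e+04 torr.

P₄ ≈ 5.50e+04 torr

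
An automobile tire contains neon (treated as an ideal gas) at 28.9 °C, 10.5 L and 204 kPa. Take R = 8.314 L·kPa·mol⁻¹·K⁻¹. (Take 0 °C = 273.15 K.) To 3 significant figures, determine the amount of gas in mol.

Convert: T = 302.05 K.
PV = nRT ⇒ n = PV/(RT) = (204 × 10.5) / (8.314 × 302.05)

n ≈ 0.853 mol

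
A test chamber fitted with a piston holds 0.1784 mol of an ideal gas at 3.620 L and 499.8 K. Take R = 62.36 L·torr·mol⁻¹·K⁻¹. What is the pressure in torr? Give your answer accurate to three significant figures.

P ≈ 1.54e+03 torr

PV = nRT ⇒ P = nRT/V = (0.1784 × 62.36 × 499.8) / 3.620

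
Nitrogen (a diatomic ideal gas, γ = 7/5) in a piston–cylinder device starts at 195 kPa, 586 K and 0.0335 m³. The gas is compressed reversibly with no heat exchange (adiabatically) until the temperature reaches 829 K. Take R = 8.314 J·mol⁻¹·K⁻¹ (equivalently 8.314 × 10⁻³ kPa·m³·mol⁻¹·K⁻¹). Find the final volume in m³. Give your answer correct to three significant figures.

Reversible adiabatic, γ = 7/5: P₂ = P₁·(T₂/T₁)^(γ/(γ−1)) = 656.6 kPa; V₂ = V₁·(T₁/T₂)^(1/(γ−1)) = 0.01407 m³.

V₂ ≈ 0.0141 m³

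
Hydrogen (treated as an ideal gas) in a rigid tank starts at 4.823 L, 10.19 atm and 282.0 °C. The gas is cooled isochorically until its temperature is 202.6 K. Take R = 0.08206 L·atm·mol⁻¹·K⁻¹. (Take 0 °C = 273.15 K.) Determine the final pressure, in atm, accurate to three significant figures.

Convert: T₁ = 555.1 K.
Isochoric, so P/T is constant: V₂ = V₁; P₂ = P₁·(T₂/T₁) = 3.719 atm.

P₂ ≈ 3.72 atm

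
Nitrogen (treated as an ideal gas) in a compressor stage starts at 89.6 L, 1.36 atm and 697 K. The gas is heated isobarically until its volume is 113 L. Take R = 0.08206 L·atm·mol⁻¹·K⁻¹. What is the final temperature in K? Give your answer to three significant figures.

Isobaric, so V/T is constant: P₂ = P₁; T₂ = T₁·(V₂/V₁) = 879.0 K.

T₂ ≈ 879 K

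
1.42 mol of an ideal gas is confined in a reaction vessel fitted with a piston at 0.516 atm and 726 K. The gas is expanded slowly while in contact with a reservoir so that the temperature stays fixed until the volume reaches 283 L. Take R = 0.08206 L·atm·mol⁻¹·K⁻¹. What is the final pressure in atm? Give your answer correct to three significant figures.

P₂ ≈ 0.299 atm

From PV = nRT: V₁ = nRT₁/P₁ = 163.9 L.
T constant ⇒ Boyle's law P V = const: T₂ = T₁; P₂ = P₁·(V₁/V₂) = 0.2989 atm.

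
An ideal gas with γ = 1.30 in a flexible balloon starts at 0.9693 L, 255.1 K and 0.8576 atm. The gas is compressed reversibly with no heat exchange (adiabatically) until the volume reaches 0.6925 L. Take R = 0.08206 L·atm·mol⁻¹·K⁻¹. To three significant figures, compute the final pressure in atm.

P₂ ≈ 1.33 atm

Reversible adiabatic, γ = 1.30: T₂ = T₁·(V₁/V₂)^(γ−1) = 282.2 K; P₂ = P₁·(V₁/V₂)^γ = 1.328 atm.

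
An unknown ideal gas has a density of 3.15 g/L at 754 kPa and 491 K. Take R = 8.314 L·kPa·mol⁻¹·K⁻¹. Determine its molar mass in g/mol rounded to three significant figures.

M ≈ 17.1 g/mol

ρ = PM/(RT) ⇒ M = ρRT/P = (3.15 × 8.314 × 491.0) / 754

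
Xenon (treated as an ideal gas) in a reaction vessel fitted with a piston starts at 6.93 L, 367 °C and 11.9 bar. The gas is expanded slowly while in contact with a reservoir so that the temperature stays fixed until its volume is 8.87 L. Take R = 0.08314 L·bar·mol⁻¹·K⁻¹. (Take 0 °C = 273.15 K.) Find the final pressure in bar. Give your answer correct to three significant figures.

Convert: T₁ = 640.1 K.
Isothermal, so P V is constant: T₂ = T₁; P₂ = P₁·(V₁/V₂) = 9.297 bar.

P₂ ≈ 9.30 bar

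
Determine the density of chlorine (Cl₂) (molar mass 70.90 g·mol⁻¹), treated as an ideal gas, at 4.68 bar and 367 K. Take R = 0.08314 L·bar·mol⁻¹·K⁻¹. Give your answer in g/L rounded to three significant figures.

ρ ≈ 10.9 g/L

ρ = PM/(RT) = (4.68 × 70.90) / (0.08314 × 367.0)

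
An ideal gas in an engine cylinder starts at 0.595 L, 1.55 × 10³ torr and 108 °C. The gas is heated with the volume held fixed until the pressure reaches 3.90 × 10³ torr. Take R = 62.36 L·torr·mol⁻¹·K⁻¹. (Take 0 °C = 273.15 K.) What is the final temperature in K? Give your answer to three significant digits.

T₂ ≈ 959 K

Convert: T₁ = 381.1 K.
V constant ⇒ P ∝ T: V₂ = V₁; T₂ = T₁·(P₂/P₁) = 959.0 K.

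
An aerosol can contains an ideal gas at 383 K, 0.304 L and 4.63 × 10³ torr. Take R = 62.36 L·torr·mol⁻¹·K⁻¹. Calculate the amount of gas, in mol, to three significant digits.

n ≈ 0.0589 mol

PV = nRT ⇒ n = PV/(RT) = (4.63e+03 × 0.304) / (62.36 × 383)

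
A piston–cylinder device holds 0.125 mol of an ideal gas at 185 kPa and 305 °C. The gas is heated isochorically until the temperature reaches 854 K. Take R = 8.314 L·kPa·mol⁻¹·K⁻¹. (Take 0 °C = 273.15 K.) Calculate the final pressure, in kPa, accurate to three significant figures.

P₂ ≈ 273 kPa

Convert: T₁ = 578.1 K.
From PV = nRT: V₁ = nRT₁/P₁ = 3.248 L.
Isochoric, so P/T is constant: V₂ = V₁; P₂ = P₁·(T₂/T₁) = 273.3 kPa.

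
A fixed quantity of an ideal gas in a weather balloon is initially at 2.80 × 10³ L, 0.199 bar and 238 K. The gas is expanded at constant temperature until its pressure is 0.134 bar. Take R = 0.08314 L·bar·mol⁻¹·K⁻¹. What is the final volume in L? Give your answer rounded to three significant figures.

V₂ ≈ 4.16e+03 L

T constant ⇒ Boyle's law P V = const: T₂ = T₁; V₂ = V₁·(P₁/P₂) = 4158 L.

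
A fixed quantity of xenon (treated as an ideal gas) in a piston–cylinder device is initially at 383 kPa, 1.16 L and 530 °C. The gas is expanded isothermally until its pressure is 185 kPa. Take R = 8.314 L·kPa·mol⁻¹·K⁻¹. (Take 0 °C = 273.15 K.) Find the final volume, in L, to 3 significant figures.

V₂ ≈ 2.40 L

Convert: T₁ = 803.1 K.
Isothermal, so P V is constant: T₂ = T₁; V₂ = V₁·(P₁/P₂) = 2.402 L.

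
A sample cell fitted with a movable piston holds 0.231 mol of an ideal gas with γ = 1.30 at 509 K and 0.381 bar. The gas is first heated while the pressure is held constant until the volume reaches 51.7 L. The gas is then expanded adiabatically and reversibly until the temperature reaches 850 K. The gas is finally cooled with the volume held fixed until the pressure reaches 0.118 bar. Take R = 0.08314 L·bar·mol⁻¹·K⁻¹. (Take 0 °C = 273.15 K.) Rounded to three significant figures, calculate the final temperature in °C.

T₄ ≈ 321 °C

From PV = nRT: V₁ = nRT₁/P₁ = 25.66 L.
P constant ⇒ V ∝ T: P₂ = P₁; T₂ = T₁·(V₂/V₁) = 1026 K.
Reversible adiabatic, γ = 1.30: P₃ = P₂·(T₃/T₂)^(γ/(γ−1)) = 0.1688 bar; V₃ = V₂·(T₂/T₃)^(1/(γ−1)) = 96.70 L.
Isochoric, so P/T is constant: V₄ = V₃; T₄ = T₃·(P₄/P₃) = 594.1 K.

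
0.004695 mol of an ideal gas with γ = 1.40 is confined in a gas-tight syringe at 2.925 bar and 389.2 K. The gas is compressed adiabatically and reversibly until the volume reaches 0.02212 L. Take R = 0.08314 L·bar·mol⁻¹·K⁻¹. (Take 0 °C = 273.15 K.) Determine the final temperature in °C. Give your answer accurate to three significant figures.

T₂ ≈ 274 °C

From PV = nRT: V₁ = nRT₁/P₁ = 0.05194 L.
Adiabatic (γ = 1.40), T V^(γ−1) and P V^γ constant: T₂ = T₁·(V₁/V₂)^(γ−1) = 547.6 K; P₂ = P₁·(V₁/V₂)^γ = 9.663 bar.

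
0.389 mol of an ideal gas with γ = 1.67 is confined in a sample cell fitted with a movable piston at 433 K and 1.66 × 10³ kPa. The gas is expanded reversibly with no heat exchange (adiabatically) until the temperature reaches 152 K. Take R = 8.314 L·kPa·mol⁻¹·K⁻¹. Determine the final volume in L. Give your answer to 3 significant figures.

From PV = nRT: V₁ = nRT₁/P₁ = 0.8436 L.
Adiabatic (γ = 1.67), T V^(γ−1) and P V^γ constant: P₂ = P₁·(T₂/T₁)^(γ/(γ−1)) = 122.1 kPa; V₂ = V₁·(T₁/T₂)^(1/(γ−1)) = 4.025 L.

V₂ ≈ 4.02 L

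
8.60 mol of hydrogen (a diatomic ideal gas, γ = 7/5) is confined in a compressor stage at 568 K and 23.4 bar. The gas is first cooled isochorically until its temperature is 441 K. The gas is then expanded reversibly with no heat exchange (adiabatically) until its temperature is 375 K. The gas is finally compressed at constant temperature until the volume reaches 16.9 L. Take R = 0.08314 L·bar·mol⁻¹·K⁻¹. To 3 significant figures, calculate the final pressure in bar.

P₄ ≈ 15.9 bar

From PV = nRT: V₁ = nRT₁/P₁ = 17.36 L.
V constant ⇒ P ∝ T: V₂ = V₁; P₂ = P₁·(T₂/T₁) = 18.17 bar.
Reversible adiabatic, γ = 7/5: P₃ = P₂·(T₃/T₂)^(γ/(γ−1)) = 10.30 bar; V₃ = V₂·(T₂/T₃)^(1/(γ−1)) = 26.03 L.
Isothermal, so P V is constant: T₄ = T₃; P₄ = P₃·(V₃/V₄) = 15.87 bar.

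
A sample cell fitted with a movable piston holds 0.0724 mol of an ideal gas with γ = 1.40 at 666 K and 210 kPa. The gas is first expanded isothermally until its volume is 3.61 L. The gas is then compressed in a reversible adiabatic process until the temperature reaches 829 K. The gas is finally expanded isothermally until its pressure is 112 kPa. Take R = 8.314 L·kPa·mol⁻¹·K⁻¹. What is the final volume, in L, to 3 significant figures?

From PV = nRT: V₁ = nRT₁/P₁ = 1.909 L.
Isothermal, so P V is constant: T₂ = T₁; P₂ = P₁·(V₁/V₂) = 111.0 kPa.
Reversible adiabatic, γ = 1.40: P₃ = P₂·(T₃/T₂)^(γ/(γ−1)) = 238.9 kPa; V₃ = V₂·(T₂/T₃)^(1/(γ−1)) = 2.088 L.
T constant ⇒ Boyle's law P V = const: T₄ = T₃; V₄ = V₃·(P₃/P₄) = 4.455 L.

V₄ ≈ 4.46 L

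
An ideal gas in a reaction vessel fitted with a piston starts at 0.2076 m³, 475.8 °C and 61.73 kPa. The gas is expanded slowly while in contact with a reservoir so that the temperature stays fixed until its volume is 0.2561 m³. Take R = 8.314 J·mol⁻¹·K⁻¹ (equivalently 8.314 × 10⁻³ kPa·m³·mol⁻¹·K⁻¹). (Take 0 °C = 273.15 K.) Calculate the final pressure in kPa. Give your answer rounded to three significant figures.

P₂ ≈ 50.0 kPa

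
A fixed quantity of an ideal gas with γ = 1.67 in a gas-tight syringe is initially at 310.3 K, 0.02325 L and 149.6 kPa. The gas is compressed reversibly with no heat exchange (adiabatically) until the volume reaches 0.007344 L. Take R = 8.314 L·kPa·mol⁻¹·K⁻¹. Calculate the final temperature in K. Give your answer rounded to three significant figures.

T₂ ≈ 672 K

Adiabatic (γ = 1.67), T V^(γ−1) and P V^γ constant: T₂ = T₁·(V₁/V₂)^(γ−1) = 671.6 K; P₂ = P₁·(V₁/V₂)^γ = 1025 kPa.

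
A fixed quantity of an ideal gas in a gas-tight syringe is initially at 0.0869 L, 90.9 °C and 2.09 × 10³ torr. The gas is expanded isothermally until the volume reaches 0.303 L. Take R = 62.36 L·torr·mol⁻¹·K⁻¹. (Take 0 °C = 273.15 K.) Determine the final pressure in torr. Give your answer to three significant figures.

Convert: T₁ = 364.0 K.
T constant ⇒ Boyle's law P V = const: T₂ = T₁; P₂ = P₁·(V₁/V₂) = 599.4 torr.

P₂ ≈ 599 torr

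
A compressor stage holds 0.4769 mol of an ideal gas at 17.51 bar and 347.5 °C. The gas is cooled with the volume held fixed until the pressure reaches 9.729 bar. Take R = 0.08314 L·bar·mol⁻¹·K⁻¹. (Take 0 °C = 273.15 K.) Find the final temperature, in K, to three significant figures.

Convert: T₁ = 620.6 K.
From PV = nRT: V₁ = nRT₁/P₁ = 1.405 L.
Isochoric, so P/T is constant: V₂ = V₁; T₂ = T₁·(P₂/P₁) = 344.8 K.

T₂ ≈ 345 K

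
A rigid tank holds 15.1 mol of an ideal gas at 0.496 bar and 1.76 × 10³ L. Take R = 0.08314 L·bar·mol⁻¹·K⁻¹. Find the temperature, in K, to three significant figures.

T ≈ 695 K

PV = nRT ⇒ T = PV/(nR) = (0.496 × 1.76e+03) / (15.1 × 0.08314)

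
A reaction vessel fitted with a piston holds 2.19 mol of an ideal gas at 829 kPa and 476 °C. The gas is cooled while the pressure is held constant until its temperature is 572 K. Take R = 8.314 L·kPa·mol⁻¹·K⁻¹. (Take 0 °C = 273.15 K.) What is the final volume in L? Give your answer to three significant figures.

Convert: T₁ = 749.1 K.
From PV = nRT: V₁ = nRT₁/P₁ = 16.45 L.
Isobaric, so V/T is constant: P₂ = P₁; V₂ = V₁·(T₂/T₁) = 12.56 L.

V₂ ≈ 12.6 L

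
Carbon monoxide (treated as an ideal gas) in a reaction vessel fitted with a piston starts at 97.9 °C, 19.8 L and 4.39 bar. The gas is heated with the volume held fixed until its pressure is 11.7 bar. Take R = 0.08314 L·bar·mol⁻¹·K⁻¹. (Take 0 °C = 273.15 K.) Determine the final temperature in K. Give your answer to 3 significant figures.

T₂ ≈ 989 K

Convert: T₁ = 371.0 K.
Isochoric, so P/T is constant: V₂ = V₁; T₂ = T₁·(P₂/P₁) = 988.9 K.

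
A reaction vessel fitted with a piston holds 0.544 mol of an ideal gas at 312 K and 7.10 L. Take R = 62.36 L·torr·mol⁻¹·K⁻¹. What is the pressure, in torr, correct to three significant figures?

PV = nRT ⇒ P = nRT/V = (0.544 × 62.36 × 312) / 7.10

P ≈ 1.49e+03 torr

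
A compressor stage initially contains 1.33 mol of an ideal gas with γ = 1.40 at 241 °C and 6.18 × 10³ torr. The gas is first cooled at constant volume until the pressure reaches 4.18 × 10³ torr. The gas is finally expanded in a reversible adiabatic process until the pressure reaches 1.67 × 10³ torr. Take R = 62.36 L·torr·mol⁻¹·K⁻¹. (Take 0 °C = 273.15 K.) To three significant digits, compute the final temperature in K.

Convert: T₁ = 514.1 K.
From PV = nRT: V₁ = nRT₁/P₁ = 6.900 L.
Isochoric, so P/T is constant: V₂ = V₁; T₂ = T₁·(P₂/P₁) = 347.8 K.
Reversible adiabatic, γ = 1.40: T₃ = T₂·(P₃/P₂)^((γ−1)/γ) = 267.6 K; V₃ = V₂·(P₂/P₃)^(1/γ) = 13.29 L.

T₃ ≈ 268 K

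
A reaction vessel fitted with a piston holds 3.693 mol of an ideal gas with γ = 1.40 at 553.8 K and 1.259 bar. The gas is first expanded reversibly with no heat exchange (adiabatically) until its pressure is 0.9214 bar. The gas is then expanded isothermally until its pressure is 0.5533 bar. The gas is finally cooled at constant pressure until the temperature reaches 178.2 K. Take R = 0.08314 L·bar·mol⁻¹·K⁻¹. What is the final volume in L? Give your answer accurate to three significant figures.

V₄ ≈ 98.9 L

From PV = nRT: V₁ = nRT₁/P₁ = 135.1 L.
Reversible adiabatic, γ = 1.40: T₂ = T₁·(P₂/P₁)^((γ−1)/γ) = 506.5 K; V₂ = V₁·(P₁/P₂)^(1/γ) = 168.8 L.
T constant ⇒ Boyle's law P V = const: T₃ = T₂; V₃ = V₂·(P₂/P₃) = 281.1 L.
Isobaric, so V/T is constant: P₄ = P₃; V₄ = V₃·(T₄/T₃) = 98.89 L.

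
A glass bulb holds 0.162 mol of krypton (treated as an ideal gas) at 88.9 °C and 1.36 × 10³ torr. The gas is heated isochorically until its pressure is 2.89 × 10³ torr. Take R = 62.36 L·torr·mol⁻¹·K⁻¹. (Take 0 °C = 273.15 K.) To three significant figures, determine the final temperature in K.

Convert: T₁ = 362.0 K.
From PV = nRT: V₁ = nRT₁/P₁ = 2.689 L.
Isochoric, so P/T is constant: V₂ = V₁; T₂ = T₁·(P₂/P₁) = 769.4 K.

T₂ ≈ 769 K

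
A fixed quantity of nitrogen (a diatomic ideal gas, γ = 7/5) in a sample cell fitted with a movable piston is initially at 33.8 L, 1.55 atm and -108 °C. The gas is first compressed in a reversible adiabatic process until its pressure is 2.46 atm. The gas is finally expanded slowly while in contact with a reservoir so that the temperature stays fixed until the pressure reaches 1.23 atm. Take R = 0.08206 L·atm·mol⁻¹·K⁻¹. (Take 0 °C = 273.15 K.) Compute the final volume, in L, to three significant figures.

Convert: T₁ = 165.1 K.
Adiabatic (γ = 7/5), T V^(γ−1) and P V^γ constant: T₂ = T₁·(P₂/P₁)^((γ−1)/γ) = 188.4 K; V₂ = V₁·(P₁/P₂)^(1/γ) = 24.30 L.
T constant ⇒ Boyle's law P V = const: T₃ = T₂; V₃ = V₂·(P₂/P₃) = 48.60 L.

V₃ ≈ 48.6 L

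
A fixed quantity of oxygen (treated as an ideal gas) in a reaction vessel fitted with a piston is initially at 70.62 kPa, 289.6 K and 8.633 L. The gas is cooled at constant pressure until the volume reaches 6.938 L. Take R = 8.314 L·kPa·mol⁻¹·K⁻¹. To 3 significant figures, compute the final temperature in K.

P constant ⇒ V ∝ T: P₂ = P₁; T₂ = T₁·(V₂/V₁) = 232.7 K.

T₂ ≈ 233 K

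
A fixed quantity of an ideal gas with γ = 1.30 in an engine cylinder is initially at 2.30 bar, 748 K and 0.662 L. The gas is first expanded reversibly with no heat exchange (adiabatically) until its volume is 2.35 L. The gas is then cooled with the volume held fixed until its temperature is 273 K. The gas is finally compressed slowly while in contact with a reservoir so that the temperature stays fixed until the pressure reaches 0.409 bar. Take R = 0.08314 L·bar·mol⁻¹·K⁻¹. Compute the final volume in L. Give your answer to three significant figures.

V₄ ≈ 1.36 L

Adiabatic (γ = 1.30), T V^(γ−1) and P V^γ constant: T₂ = T₁·(V₁/V₂)^(γ−1) = 511.5 K; P₂ = P₁·(V₁/V₂)^γ = 0.4431 bar.
V constant ⇒ P ∝ T: V₃ = V₂; P₃ = P₂·(T₃/T₂) = 0.2365 bar.
Isothermal, so P V is constant: T₄ = T₃; V₄ = V₃·(P₃/P₄) = 1.359 L.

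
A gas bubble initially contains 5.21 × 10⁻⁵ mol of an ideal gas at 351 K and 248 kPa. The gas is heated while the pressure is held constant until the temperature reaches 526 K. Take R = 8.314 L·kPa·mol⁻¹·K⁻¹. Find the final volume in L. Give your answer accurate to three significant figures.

V₂ ≈ 0.000919 L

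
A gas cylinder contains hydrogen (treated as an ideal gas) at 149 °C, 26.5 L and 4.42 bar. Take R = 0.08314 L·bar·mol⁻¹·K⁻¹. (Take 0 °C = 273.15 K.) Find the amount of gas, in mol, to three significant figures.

n ≈ 3.34 mol

Convert: T = 422.15 K.
PV = nRT ⇒ n = PV/(RT) = (4.42 × 26.5) / (0.08314 × 422.15)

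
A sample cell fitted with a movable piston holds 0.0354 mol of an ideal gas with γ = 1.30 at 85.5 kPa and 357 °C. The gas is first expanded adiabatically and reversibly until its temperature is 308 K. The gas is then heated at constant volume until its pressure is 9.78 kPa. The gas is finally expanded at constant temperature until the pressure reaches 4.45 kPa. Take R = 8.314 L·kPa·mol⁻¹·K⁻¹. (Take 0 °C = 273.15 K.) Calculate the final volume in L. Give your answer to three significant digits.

V₄ ≈ 51.8 L

Convert: T₁ = 630.1 K.
From PV = nRT: V₁ = nRT₁/P₁ = 2.169 L.
Reversible adiabatic, γ = 1.30: P₂ = P₁·(T₂/T₁)^(γ/(γ−1)) = 3.844 kPa; V₂ = V₁·(T₁/T₂)^(1/(γ−1)) = 23.58 L.
V constant ⇒ P ∝ T: V₃ = V₂; T₃ = T₂·(P₃/P₂) = 783.7 K.
T constant ⇒ Boyle's law P V = const: T₄ = T₃; V₄ = V₃·(P₃/P₄) = 51.83 L.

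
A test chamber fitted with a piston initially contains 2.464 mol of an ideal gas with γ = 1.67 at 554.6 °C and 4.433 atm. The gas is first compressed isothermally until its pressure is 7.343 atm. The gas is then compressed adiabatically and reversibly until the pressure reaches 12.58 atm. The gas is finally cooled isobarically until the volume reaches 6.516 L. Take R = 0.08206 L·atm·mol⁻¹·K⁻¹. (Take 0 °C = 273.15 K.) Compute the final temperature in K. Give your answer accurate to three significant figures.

Convert: T₁ = 827.8 K.
From PV = nRT: V₁ = nRT₁/P₁ = 37.75 L.
Isothermal, so P V is constant: T₂ = T₁; V₂ = V₁·(P₁/P₂) = 22.79 L.
Reversible adiabatic, γ = 1.67: T₃ = T₂·(P₃/P₂)^((γ−1)/γ) = 1027 K; V₃ = V₂·(P₂/P₃)^(1/γ) = 16.51 L.
Isobaric, so V/T is constant: P₄ = P₃; T₄ = T₃·(V₄/V₃) = 405.4 K.

T₄ ≈ 405 K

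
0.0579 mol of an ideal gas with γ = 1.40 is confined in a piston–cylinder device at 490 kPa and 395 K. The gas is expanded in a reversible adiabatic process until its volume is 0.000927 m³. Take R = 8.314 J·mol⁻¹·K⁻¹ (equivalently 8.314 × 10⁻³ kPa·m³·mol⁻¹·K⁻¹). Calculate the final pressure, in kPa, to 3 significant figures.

From PV = nRT: V₁ = nRT₁/P₁ = 0.0003881 m³.
Reversible adiabatic, γ = 1.40: T₂ = T₁·(V₁/V₂)^(γ−1) = 278.8 K; P₂ = P₁·(V₁/V₂)^γ = 144.8 kPa.

P₂ ≈ 145 kPa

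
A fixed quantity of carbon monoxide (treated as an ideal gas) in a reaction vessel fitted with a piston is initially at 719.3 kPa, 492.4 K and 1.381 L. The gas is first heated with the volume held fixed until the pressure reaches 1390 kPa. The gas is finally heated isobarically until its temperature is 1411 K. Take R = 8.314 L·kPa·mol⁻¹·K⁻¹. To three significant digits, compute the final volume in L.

V constant ⇒ P ∝ T: V₂ = V₁; T₂ = T₁·(P₂/P₁) = 951.5 K.
P constant ⇒ V ∝ T: P₃ = P₂; V₃ = V₂·(T₃/T₂) = 2.048 L.

V₃ ≈ 2.05 L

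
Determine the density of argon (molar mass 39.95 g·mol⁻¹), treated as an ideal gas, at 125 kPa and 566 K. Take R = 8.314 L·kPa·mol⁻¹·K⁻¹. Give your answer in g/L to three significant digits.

ρ ≈ 1.06 g/L

ρ = PM/(RT) = (125 × 39.95) / (8.314 × 566.0)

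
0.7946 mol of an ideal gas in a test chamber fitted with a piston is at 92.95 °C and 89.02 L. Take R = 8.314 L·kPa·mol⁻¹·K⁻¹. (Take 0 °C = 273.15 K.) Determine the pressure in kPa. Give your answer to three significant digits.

Convert: T = 366.10 K.
PV = nRT ⇒ P = nRT/V = (0.7946 × 8.314 × 366.10) / 89.02

P ≈ 27.2 kPa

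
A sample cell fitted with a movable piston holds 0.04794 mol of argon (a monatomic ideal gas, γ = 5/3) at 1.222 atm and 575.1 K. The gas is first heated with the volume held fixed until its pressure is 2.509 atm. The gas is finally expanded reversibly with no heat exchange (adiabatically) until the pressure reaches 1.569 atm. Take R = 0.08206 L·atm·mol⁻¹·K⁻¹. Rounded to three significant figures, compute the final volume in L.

From PV = nRT: V₁ = nRT₁/P₁ = 1.851 L.
Isochoric, so P/T is constant: V₂ = V₁; T₂ = T₁·(P₂/P₁) = 1181 K.
Adiabatic (γ = 5/3), T V^(γ−1) and P V^γ constant: T₃ = T₂·(P₃/P₂)^((γ−1)/γ) = 978.6 K; V₃ = V₂·(P₂/P₃)^(1/γ) = 2.454 L.

V₃ ≈ 2.45 L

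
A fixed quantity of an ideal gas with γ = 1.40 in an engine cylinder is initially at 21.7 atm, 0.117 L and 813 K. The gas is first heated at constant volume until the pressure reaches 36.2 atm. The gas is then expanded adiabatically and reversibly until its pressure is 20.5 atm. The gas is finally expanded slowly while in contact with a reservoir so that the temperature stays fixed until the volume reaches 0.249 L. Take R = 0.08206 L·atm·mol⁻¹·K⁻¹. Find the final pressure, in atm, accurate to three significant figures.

V constant ⇒ P ∝ T: V₂ = V₁; T₂ = T₁·(P₂/P₁) = 1356 K.
Adiabatic (γ = 1.40), T V^(γ−1) and P V^γ constant: T₃ = T₂·(P₃/P₂)^((γ−1)/γ) = 1153 K; V₃ = V₂·(P₂/P₃)^(1/γ) = 0.1756 L.
Isothermal, so P V is constant: T₄ = T₃; P₄ = P₃·(V₃/V₄) = 14.46 atm.

P₄ ≈ 14.5 atm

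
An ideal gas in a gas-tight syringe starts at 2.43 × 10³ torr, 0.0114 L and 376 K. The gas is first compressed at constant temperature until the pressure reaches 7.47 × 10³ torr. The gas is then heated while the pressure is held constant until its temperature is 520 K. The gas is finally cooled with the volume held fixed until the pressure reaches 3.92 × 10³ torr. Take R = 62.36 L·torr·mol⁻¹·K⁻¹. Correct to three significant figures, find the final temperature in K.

T constant ⇒ Boyle's law P V = const: T₂ = T₁; V₂ = V₁·(P₁/P₂) = 0.003708 L.
Isobaric, so V/T is constant: P₃ = P₂; V₃ = V₂·(T₃/T₂) = 0.005129 L.
Isochoric, so P/T is constant: V₄ = V₃; T₄ = T₃·(P₄/P₃) = 272.9 K.

T₄ ≈ 273 K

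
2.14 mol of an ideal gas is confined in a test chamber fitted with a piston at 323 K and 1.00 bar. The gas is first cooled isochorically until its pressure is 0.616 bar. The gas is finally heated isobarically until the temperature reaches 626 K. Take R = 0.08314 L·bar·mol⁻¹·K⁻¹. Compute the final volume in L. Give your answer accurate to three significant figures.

V₃ ≈ 181 L

From PV = nRT: V₁ = nRT₁/P₁ = 57.47 L.
Isochoric, so P/T is constant: V₂ = V₁; T₂ = T₁·(P₂/P₁) = 199.0 K.
P constant ⇒ V ∝ T: P₃ = P₂; V₃ = V₂·(T₃/T₂) = 180.8 L.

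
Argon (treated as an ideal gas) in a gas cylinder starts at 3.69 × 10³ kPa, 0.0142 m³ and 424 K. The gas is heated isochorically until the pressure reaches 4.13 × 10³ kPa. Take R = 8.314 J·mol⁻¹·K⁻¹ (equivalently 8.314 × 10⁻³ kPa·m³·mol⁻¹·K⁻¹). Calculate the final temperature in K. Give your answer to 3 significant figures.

V constant ⇒ P ∝ T: V₂ = V₁; T₂ = T₁·(P₂/P₁) = 474.6 K.

T₂ ≈ 475 K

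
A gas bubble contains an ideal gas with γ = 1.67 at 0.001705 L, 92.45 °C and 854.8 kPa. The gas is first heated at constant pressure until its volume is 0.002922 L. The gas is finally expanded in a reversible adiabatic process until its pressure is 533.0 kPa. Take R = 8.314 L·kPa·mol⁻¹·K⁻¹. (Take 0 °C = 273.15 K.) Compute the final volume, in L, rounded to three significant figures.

V₃ ≈ 0.00388 L

Convert: T₁ = 365.6 K.
Isobaric, so V/T is constant: P₂ = P₁; T₂ = T₁·(V₂/V₁) = 626.6 K.
Adiabatic (γ = 1.67), T V^(γ−1) and P V^γ constant: T₃ = T₂·(P₃/P₂)^((γ−1)/γ) = 518.4 K; V₃ = V₂·(P₂/P₃)^(1/γ) = 0.003877 L.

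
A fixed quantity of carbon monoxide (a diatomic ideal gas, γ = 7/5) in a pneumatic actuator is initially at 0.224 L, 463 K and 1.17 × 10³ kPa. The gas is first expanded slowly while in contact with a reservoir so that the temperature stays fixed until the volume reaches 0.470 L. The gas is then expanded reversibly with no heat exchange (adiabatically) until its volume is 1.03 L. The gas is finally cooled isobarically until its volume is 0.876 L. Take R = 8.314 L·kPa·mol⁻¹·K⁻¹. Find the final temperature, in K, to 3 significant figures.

T constant ⇒ Boyle's law P V = const: T₂ = T₁; P₂ = P₁·(V₁/V₂) = 557.6 kPa.
Reversible adiabatic, γ = 7/5: T₃ = T₂·(V₂/V₃)^(γ−1) = 338.3 K; P₃ = P₂·(V₂/V₃)^γ = 185.9 kPa.
P constant ⇒ V ∝ T: P₄ = P₃; T₄ = T₃·(V₄/V₃) = 287.7 K.

T₄ ≈ 288 K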